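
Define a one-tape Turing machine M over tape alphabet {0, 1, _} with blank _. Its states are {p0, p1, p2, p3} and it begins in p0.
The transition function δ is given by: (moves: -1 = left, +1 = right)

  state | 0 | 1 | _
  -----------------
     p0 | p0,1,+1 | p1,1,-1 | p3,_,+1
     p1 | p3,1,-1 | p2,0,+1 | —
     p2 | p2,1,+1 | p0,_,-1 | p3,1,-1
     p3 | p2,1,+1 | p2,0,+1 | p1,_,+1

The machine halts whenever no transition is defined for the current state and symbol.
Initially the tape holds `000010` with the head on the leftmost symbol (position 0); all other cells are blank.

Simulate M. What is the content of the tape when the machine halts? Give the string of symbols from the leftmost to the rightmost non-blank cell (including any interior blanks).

state=p0 head=0 tape=[0]00010___   (p0,0)→(p0,1,+1)
state=p0 head=1 tape=1[0]0010___   (p0,0)→(p0,1,+1)
state=p0 head=2 tape=11[0]010___   (p0,0)→(p0,1,+1)
state=p0 head=3 tape=111[0]10___   (p0,0)→(p0,1,+1)
state=p0 head=4 tape=1111[1]0___   (p0,1)→(p1,1,-1)
state=p1 head=3 tape=111[1]10___   (p1,1)→(p2,0,+1)
state=p2 head=4 tape=1110[1]0___   (p2,1)→(p0,_,-1)
state=p0 head=3 tape=111[0]_0___   (p0,0)→(p0,1,+1)
state=p0 head=4 tape=1111[_]0___   (p0,_)→(p3,_,+1)
state=p3 head=5 tape=1111_[0]___   (p3,0)→(p2,1,+1)
state=p2 head=6 tape=1111_1[_]__   (p2,_)→(p3,1,-1)
state=p3 head=5 tape=1111_[1]1__   (p3,1)→(p2,0,+1)
state=p2 head=6 tape=1111_0[1]__   (p2,1)→(p0,_,-1)
state=p0 head=5 tape=1111_[0]___   (p0,0)→(p0,1,+1)
state=p0 head=6 tape=1111_1[_]__   (p0,_)→(p3,_,+1)
state=p3 head=7 tape=1111_1_[_]_   (p3,_)→(p1,_,+1)
state=p1 head=8 tape=1111_1__[_]
The non-blank tape span at halt is 1111_1.

1111_1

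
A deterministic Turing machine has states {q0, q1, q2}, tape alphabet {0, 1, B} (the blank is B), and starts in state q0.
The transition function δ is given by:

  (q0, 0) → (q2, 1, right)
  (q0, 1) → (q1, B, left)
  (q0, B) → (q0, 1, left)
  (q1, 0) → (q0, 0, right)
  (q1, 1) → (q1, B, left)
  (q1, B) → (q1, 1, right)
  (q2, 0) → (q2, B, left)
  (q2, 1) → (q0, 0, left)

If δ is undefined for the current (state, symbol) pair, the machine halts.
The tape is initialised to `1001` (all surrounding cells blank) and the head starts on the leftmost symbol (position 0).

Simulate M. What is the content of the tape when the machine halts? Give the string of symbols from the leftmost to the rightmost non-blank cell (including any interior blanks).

state=q0 head=0 tape=BB[1]001B   (q0,1)→(q1,B,left)
state=q1 head=-1 tape=B[B]B001B   (q1,B)→(q1,1,right)
state=q1 head=0 tape=B1[B]001B   (q1,B)→(q1,1,right)
state=q1 head=1 tape=B11[0]01B   (q1,0)→(q0,0,right)
state=q0 head=2 tape=B110[0]1B   (q0,0)→(q2,1,right)
state=q2 head=3 tape=B1101[1]B   (q2,1)→(q0,0,left)
state=q0 head=2 tape=B110[1]0B   (q0,1)→(q1,B,left)
state=q1 head=1 tape=B11[0]B0B   (q1,0)→(q0,0,right)
state=q0 head=2 tape=B110[B]0B   (q0,B)→(q0,1,left)
state=q0 head=1 tape=B11[0]10B   (q0,0)→(q2,1,right)
state=q2 head=2 tape=B111[1]0B   (q2,1)→(q0,0,left)
state=q0 head=1 tape=B11[1]00B   (q0,1)→(q1,B,left)
state=q1 head=0 tape=B1[1]B00B   (q1,1)→(q1,B,left)
state=q1 head=-1 tape=B[1]BB00B   (q1,1)→(q1,B,left)
state=q1 head=-2 tape=[B]BBB00B   (q1,B)→(q1,1,right)
state=q1 head=-1 tape=1[B]BB00B   (q1,B)→(q1,1,right)
state=q1 head=0 tape=11[B]B00B   (q1,B)→(q1,1,right)
state=q1 head=1 tape=111[B]00B   (q1,B)→(q1,1,right)
state=q1 head=2 tape=1111[0]0B   (q1,0)→(q0,0,right)
state=q0 head=3 tape=11110[0]B   (q0,0)→(q2,1,right)
state=q2 head=4 tape=111101[B]
The non-blank tape span at halt is 111101.

111101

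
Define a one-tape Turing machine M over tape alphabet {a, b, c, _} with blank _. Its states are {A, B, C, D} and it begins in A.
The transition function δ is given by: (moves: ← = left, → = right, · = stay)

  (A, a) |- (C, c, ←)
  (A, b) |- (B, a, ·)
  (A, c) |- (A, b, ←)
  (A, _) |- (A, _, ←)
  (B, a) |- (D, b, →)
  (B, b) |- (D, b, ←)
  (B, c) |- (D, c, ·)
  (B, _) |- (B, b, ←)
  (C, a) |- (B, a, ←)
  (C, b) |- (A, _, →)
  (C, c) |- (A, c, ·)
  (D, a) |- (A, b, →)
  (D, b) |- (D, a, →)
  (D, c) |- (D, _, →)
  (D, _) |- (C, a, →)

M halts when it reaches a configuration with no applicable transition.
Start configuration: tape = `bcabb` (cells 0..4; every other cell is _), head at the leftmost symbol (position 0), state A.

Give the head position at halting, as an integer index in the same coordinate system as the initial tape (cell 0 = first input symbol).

state=A head=0 tape=[b]cabb__   (A,b)→(B,a,·)
state=B head=0 tape=[a]cabb__   (B,a)→(D,b,→)
state=D head=1 tape=b[c]abb__   (D,c)→(D,_,→)
state=D head=2 tape=b_[a]bb__   (D,a)→(A,b,→)
state=A head=3 tape=b_b[b]b__   (A,b)→(B,a,·)
state=B head=3 tape=b_b[a]b__   (B,a)→(D,b,→)
state=D head=4 tape=b_bb[b]__   (D,b)→(D,a,→)
state=D head=5 tape=b_bba[_]_   (D,_)→(C,a,→)
state=C head=6 tape=b_bbaa[_]
At halt the head is at cell 6.

6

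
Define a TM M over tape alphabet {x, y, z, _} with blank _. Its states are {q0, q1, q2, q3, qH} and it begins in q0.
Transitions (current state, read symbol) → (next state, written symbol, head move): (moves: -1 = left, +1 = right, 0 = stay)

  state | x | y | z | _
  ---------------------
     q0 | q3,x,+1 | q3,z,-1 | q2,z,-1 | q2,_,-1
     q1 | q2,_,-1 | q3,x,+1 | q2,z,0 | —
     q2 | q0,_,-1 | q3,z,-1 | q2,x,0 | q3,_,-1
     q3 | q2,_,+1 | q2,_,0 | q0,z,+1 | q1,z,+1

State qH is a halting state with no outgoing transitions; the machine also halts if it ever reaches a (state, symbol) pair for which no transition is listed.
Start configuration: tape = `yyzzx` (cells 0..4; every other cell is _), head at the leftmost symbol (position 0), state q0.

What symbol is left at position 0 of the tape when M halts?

q0 | ___[y]yzzx   read y → write z, move -1, go to q3
q3 | __[_]zyzzx   read _ → write z, move +1, go to q1
q1 | __z[z]yzzx   read z → write z, move 0, go to q2
q2 | __z[z]yzzx   read z → write x, move 0, go to q2
q2 | __z[x]yzzx   read x → write _, move -1, go to q0
q0 | __[z]_yzzx   read z → write z, move -1, go to q2
q2 | _[_]z_yzzx   read _ → write _, move -1, go to q3
q3 | [_]_z_yzzx   read _ → write z, move +1, go to q1
q1 | z[_]z_yzzx
Cell 0 holds _ when M halts.

_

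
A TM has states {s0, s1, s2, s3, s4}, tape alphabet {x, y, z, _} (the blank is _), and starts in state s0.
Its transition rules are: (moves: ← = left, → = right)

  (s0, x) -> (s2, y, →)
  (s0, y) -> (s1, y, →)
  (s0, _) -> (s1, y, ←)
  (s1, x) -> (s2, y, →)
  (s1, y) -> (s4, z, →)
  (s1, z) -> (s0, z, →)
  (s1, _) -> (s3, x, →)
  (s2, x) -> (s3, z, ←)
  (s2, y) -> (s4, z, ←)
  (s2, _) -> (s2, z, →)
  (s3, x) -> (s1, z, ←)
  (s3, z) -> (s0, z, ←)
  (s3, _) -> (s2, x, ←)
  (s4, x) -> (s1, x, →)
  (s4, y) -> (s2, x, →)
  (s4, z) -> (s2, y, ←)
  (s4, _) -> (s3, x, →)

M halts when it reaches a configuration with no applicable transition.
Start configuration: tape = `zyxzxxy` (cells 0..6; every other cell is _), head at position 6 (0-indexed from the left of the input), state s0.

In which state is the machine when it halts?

state=s0 head=6 tape=zyxzxx[y]__   (s0,y)→(s1,y,→)
state=s1 head=7 tape=zyxzxxy[_]_   (s1,_)→(s3,x,→)
state=s3 head=8 tape=zyxzxxyx[_]   (s3,_)→(s2,x,←)
state=s2 head=7 tape=zyxzxxy[x]x   (s2,x)→(s3,z,←)
state=s3 head=6 tape=zyxzxx[y]zx
No transition is defined for (s3, y); M halts in state s3.

s3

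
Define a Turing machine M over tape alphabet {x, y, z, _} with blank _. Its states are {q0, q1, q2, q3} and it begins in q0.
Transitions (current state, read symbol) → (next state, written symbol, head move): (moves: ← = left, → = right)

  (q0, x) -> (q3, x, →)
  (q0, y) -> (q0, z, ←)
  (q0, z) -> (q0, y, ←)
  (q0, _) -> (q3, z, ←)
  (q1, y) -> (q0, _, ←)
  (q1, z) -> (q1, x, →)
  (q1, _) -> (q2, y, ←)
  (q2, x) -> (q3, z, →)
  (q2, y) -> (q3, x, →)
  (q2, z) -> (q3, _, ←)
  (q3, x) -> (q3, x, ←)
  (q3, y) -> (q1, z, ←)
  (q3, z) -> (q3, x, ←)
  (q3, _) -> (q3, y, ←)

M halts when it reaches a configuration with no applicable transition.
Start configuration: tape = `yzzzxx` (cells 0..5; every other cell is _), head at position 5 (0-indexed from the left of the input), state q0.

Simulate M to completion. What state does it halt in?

q0 | __yzzzx[x]_   read x → write x, move →, go to q3
q3 | __yzzzxx[_]   read _ → write y, move ←, go to q3
q3 | __yzzzx[x]y   read x → write x, move ←, go to q3
q3 | __yzzz[x]xy   read x → write x, move ←, go to q3
q3 | __yzz[z]xxy   read z → write x, move ←, go to q3
q3 | __yz[z]xxxy   read z → write x, move ←, go to q3
q3 | __y[z]xxxxy   read z → write x, move ←, go to q3
q3 | __[y]xxxxxy   read y → write z, move ←, go to q1
q1 | _[_]zxxxxxy   read _ → write y, move ←, go to q2
q2 | [_]yzxxxxxy
No transition is defined for (q2, _); M halts in state q2.

q2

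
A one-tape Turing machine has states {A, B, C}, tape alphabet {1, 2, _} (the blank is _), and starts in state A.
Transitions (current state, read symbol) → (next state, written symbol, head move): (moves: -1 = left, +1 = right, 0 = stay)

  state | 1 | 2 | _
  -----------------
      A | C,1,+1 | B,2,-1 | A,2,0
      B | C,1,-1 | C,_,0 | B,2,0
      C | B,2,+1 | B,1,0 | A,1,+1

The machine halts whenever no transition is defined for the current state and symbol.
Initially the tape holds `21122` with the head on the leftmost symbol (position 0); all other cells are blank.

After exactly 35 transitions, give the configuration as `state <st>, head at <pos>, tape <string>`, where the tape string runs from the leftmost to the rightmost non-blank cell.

state B, head at -1, tape 112111122

A | ____[2]1122   read 2 → write 2, move -1, go to B
B | ___[_]21122   read _ → write 2, move 0, go to B
B | ___[2]21122   read 2 → write _, move 0, go to C
C | ___[_]21122   read _ → write 1, move +1, go to A
A | ___1[2]1122   read 2 → write 2, move -1, go to B
B | ___[1]21122   read 1 → write 1, move -1, go to C
C | __[_]121122   read _ → write 1, move +1, go to A
A | __1[1]21122   read 1 → write 1, move +1, go to C
C | __11[2]1122   read 2 → write 1, move 0, go to B
B | __11[1]1122   read 1 → write 1, move -1, go to C
C | __1[1]11122   read 1 → write 2, move +1, go to B
B | __12[1]1122   read 1 → write 1, move -1, go to C
C | __1[2]11122   read 2 → write 1, move 0, go to B
B | __1[1]11122   read 1 → write 1, move -1, go to C
C | __[1]111122   read 1 → write 2, move +1, go to B
B | __2[1]11122   read 1 → write 1, move -1, go to C
C | __[2]111122   read 2 → write 1, move 0, go to B
B | __[1]111122   read 1 → write 1, move -1, go to C
C | _[_]1111122   read _ → write 1, move +1, go to A
A | _1[1]111122   read 1 → write 1, move +1, go to C
C | _11[1]11122   read 1 → write 2, move +1, go to B
B | _112[1]1122   read 1 → write 1, move -1, go to C
C | _11[2]11122   read 2 → write 1, move 0, go to B
B | _11[1]11122   read 1 → write 1, move -1, go to C
C | _1[1]111122   read 1 → write 2, move +1, go to B
B | _12[1]11122   read 1 → write 1, move -1, go to C
C | _1[2]111122   read 2 → write 1, move 0, go to B
B | _1[1]111122   read 1 → write 1, move -1, go to C
C | _[1]1111122   read 1 → write 2, move +1, go to B
B | _2[1]111122   read 1 → write 1, move -1, go to C
C | _[2]1111122   read 2 → write 1, move 0, go to B
B | _[1]1111122   read 1 → write 1, move -1, go to C
C | [_]11111122   read _ → write 1, move +1, go to A
A | 1[1]1111122   read 1 → write 1, move +1, go to C
C | 11[1]111122   read 1 → write 2, move +1, go to B
B | 112[1]11122
After 35 steps: state B, head at -1, tape 112111122.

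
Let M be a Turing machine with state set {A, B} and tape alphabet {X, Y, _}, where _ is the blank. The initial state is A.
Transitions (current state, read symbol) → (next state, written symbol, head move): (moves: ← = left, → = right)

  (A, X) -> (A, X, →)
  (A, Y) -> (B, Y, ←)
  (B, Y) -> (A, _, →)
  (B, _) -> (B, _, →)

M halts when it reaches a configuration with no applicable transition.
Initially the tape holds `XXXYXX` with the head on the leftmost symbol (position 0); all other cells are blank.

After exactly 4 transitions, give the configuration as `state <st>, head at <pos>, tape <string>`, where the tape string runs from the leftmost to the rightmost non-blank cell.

state B, head at 2, tape XXXYXX

state=A head=0 tape=[X]XXYXX   (A,X)→(A,X,→)
state=A head=1 tape=X[X]XYXX   (A,X)→(A,X,→)
state=A head=2 tape=XX[X]YXX   (A,X)→(A,X,→)
state=A head=3 tape=XXX[Y]XX   (A,Y)→(B,Y,←)
state=B head=2 tape=XX[X]YXX
After 4 steps: state B, head at 2, tape XXXYXX.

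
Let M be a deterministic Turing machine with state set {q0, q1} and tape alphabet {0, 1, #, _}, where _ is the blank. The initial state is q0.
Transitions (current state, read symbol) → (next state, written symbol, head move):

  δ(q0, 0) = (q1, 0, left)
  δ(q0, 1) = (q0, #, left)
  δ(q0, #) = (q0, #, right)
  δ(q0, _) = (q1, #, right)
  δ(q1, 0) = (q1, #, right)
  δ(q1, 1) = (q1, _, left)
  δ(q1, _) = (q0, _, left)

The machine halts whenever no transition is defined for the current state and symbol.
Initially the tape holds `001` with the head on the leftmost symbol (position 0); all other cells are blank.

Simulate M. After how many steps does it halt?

state=q0 head=0 tape=__[0]01   (q0,0)→(q1,0,left)
state=q1 head=-1 tape=_[_]001   (q1,_)→(q0,_,left)
state=q0 head=-2 tape=[_]_001   (q0,_)→(q1,#,right)
state=q1 head=-1 tape=#[_]001   (q1,_)→(q0,_,left)
state=q0 head=-2 tape=[#]_001   (q0,#)→(q0,#,right)
state=q0 head=-1 tape=#[_]001   (q0,_)→(q1,#,right)
state=q1 head=0 tape=##[0]01   (q1,0)→(q1,#,right)
state=q1 head=1 tape=###[0]1   (q1,0)→(q1,#,right)
state=q1 head=2 tape=####[1]   (q1,1)→(q1,_,left)
state=q1 head=1 tape=###[#]_
M halts after 9 transitions.

9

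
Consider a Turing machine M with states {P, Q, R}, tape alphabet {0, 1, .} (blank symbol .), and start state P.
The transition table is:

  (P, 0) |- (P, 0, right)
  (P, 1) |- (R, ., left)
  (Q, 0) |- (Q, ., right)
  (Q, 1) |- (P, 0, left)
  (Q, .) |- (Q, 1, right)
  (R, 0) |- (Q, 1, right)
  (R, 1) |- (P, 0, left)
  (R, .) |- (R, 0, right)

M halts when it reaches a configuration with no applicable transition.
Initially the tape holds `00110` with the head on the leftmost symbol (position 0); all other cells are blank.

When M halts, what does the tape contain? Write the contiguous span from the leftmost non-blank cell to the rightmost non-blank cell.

P | [0]0110   read 0 → write 0, move right, go to P
P | 0[0]110   read 0 → write 0, move right, go to P
P | 00[1]10   read 1 → write ., move left, go to R
R | 0[0].10   read 0 → write 1, move right, go to Q
Q | 01[.]10   read . → write 1, move right, go to Q
Q | 011[1]0   read 1 → write 0, move left, go to P
P | 01[1]00   read 1 → write ., move left, go to R
R | 0[1].00   read 1 → write 0, move left, go to P
P | [0]0.00   read 0 → write 0, move right, go to P
P | 0[0].00   read 0 → write 0, move right, go to P
P | 00[.]00
The non-blank tape span at halt is 00.00.

00.00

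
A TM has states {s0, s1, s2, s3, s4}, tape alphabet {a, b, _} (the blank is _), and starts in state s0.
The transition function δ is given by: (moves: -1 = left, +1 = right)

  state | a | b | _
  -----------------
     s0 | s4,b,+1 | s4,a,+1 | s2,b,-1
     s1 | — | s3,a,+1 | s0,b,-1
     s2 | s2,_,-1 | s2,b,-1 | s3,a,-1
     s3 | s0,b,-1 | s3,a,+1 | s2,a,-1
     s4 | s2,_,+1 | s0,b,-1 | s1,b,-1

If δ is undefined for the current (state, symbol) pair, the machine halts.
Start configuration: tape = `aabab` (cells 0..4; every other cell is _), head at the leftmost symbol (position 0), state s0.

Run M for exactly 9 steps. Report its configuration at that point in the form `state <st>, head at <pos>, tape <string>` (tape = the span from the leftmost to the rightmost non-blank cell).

state s4, head at 1, tape abbab

s0 | [a]abab   read a → write b, move +1, go to s4
s4 | b[a]bab   read a → write _, move +1, go to s2
s2 | b_[b]ab   read b → write b, move -1, go to s2
s2 | b[_]bab   read _ → write a, move -1, go to s3
s3 | [b]abab   read b → write a, move +1, go to s3
s3 | a[a]bab   read a → write b, move -1, go to s0
s0 | [a]bbab   read a → write b, move +1, go to s4
s4 | b[b]bab   read b → write b, move -1, go to s0
s0 | [b]bbab   read b → write a, move +1, go to s4
s4 | a[b]bab
After 9 steps: state s4, head at 1, tape abbab.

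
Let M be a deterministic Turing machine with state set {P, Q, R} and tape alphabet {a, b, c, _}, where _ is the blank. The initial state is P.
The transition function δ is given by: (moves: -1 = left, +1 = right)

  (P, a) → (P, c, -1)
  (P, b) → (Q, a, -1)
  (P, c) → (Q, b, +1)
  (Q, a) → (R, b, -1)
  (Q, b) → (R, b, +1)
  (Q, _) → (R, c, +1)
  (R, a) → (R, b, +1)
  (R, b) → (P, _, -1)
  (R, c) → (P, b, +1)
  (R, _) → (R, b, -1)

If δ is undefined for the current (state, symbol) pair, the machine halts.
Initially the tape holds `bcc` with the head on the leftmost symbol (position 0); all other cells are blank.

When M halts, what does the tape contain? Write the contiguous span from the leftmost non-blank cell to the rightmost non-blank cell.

state=P head=0 tape=_[b]cc___   (P,b)→(Q,a,-1)
state=Q head=-1 tape=[_]acc___   (Q,_)→(R,c,+1)
state=R head=0 tape=c[a]cc___   (R,a)→(R,b,+1)
state=R head=1 tape=cb[c]c___   (R,c)→(P,b,+1)
state=P head=2 tape=cbb[c]___   (P,c)→(Q,b,+1)
state=Q head=3 tape=cbbb[_]__   (Q,_)→(R,c,+1)
state=R head=4 tape=cbbbc[_]_   (R,_)→(R,b,-1)
state=R head=3 tape=cbbb[c]b_   (R,c)→(P,b,+1)
state=P head=4 tape=cbbbb[b]_   (P,b)→(Q,a,-1)
state=Q head=3 tape=cbbb[b]a_   (Q,b)→(R,b,+1)
state=R head=4 tape=cbbbb[a]_   (R,a)→(R,b,+1)
state=R head=5 tape=cbbbbb[_]   (R,_)→(R,b,-1)
state=R head=4 tape=cbbbb[b]b   (R,b)→(P,_,-1)
state=P head=3 tape=cbbb[b]_b   (P,b)→(Q,a,-1)
state=Q head=2 tape=cbb[b]a_b   (Q,b)→(R,b,+1)
state=R head=3 tape=cbbb[a]_b   (R,a)→(R,b,+1)
state=R head=4 tape=cbbbb[_]b   (R,_)→(R,b,-1)
state=R head=3 tape=cbbb[b]bb   (R,b)→(P,_,-1)
state=P head=2 tape=cbb[b]_bb   (P,b)→(Q,a,-1)
state=Q head=1 tape=cb[b]a_bb   (Q,b)→(R,b,+1)
state=R head=2 tape=cbb[a]_bb   (R,a)→(R,b,+1)
state=R head=3 tape=cbbb[_]bb   (R,_)→(R,b,-1)
state=R head=2 tape=cbb[b]bbb   (R,b)→(P,_,-1)
state=P head=1 tape=cb[b]_bbb   (P,b)→(Q,a,-1)
state=Q head=0 tape=c[b]a_bbb   (Q,b)→(R,b,+1)
state=R head=1 tape=cb[a]_bbb   (R,a)→(R,b,+1)
state=R head=2 tape=cbb[_]bbb   (R,_)→(R,b,-1)
state=R head=1 tape=cb[b]bbbb   (R,b)→(P,_,-1)
state=P head=0 tape=c[b]_bbbb   (P,b)→(Q,a,-1)
state=Q head=-1 tape=[c]a_bbbb
The non-blank tape span at halt is ca_bbbb.

ca_bbbb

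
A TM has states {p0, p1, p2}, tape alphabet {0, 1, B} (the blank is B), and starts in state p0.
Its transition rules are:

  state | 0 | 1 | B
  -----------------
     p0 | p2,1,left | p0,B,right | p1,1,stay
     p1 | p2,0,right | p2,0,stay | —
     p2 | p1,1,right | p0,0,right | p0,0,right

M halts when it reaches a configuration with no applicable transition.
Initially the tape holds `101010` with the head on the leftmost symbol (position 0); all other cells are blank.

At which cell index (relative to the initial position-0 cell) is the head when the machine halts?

p0 | [1]01010BB   read 1 → write B, move right, go to p0
p0 | B[0]1010BB   read 0 → write 1, move left, go to p2
p2 | [B]11010BB   read B → write 0, move right, go to p0
p0 | 0[1]1010BB   read 1 → write B, move right, go to p0
p0 | 0B[1]010BB   read 1 → write B, move right, go to p0
p0 | 0BB[0]10BB   read 0 → write 1, move left, go to p2
p2 | 0B[B]110BB   read B → write 0, move right, go to p0
p0 | 0B0[1]10BB   read 1 → write B, move right, go to p0
p0 | 0B0B[1]0BB   read 1 → write B, move right, go to p0
p0 | 0B0BB[0]BB   read 0 → write 1, move left, go to p2
p2 | 0B0B[B]1BB   read B → write 0, move right, go to p0
p0 | 0B0B0[1]BB   read 1 → write B, move right, go to p0
p0 | 0B0B0B[B]B   read B → write 1, move stay, go to p1
p1 | 0B0B0B[1]B   read 1 → write 0, move stay, go to p2
p2 | 0B0B0B[0]B   read 0 → write 1, move right, go to p1
p1 | 0B0B0B1[B]
At halt the head is at cell 7.

7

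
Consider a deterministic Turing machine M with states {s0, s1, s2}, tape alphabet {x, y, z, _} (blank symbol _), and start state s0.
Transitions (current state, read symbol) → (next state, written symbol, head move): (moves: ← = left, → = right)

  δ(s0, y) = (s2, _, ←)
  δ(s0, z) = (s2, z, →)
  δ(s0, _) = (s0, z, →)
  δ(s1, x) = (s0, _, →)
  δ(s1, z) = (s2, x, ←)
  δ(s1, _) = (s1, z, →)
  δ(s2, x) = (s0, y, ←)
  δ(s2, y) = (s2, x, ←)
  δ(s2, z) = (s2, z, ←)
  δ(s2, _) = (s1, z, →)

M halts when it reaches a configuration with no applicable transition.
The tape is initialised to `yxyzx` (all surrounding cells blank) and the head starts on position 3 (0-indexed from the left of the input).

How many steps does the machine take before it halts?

10

state=s0 head=3 tape=_yxy[z]x   (s0,z)→(s2,z,→)
state=s2 head=4 tape=_yxyz[x]   (s2,x)→(s0,y,←)
state=s0 head=3 tape=_yxy[z]y   (s0,z)→(s2,z,→)
state=s2 head=4 tape=_yxyz[y]   (s2,y)→(s2,x,←)
state=s2 head=3 tape=_yxy[z]x   (s2,z)→(s2,z,←)
state=s2 head=2 tape=_yx[y]zx   (s2,y)→(s2,x,←)
state=s2 head=1 tape=_y[x]xzx   (s2,x)→(s0,y,←)
state=s0 head=0 tape=_[y]yxzx   (s0,y)→(s2,_,←)
state=s2 head=-1 tape=[_]_yxzx   (s2,_)→(s1,z,→)
state=s1 head=0 tape=z[_]yxzx   (s1,_)→(s1,z,→)
state=s1 head=1 tape=zz[y]xzx
M halts after 10 transitions.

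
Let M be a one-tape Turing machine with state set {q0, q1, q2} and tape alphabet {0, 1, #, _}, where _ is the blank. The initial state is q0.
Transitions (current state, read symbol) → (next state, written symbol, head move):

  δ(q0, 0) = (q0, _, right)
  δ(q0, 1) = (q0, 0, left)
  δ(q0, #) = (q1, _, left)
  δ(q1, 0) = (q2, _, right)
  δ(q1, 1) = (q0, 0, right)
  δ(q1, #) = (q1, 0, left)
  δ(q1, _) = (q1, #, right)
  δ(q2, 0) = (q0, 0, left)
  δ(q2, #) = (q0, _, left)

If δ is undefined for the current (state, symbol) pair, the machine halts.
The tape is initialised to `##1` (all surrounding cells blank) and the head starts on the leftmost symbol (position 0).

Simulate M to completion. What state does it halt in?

state=q0 head=0 tape=__[#]#1   (q0,#)→(q1,_,left)
state=q1 head=-1 tape=_[_]_#1   (q1,_)→(q1,#,right)
state=q1 head=0 tape=_#[_]#1   (q1,_)→(q1,#,right)
state=q1 head=1 tape=_##[#]1   (q1,#)→(q1,0,left)
state=q1 head=0 tape=_#[#]01   (q1,#)→(q1,0,left)
state=q1 head=-1 tape=_[#]001   (q1,#)→(q1,0,left)
state=q1 head=-2 tape=[_]0001   (q1,_)→(q1,#,right)
state=q1 head=-1 tape=#[0]001   (q1,0)→(q2,_,right)
state=q2 head=0 tape=#_[0]01   (q2,0)→(q0,0,left)
state=q0 head=-1 tape=#[_]001
No transition is defined for (q0, _); M halts in state q0.

q0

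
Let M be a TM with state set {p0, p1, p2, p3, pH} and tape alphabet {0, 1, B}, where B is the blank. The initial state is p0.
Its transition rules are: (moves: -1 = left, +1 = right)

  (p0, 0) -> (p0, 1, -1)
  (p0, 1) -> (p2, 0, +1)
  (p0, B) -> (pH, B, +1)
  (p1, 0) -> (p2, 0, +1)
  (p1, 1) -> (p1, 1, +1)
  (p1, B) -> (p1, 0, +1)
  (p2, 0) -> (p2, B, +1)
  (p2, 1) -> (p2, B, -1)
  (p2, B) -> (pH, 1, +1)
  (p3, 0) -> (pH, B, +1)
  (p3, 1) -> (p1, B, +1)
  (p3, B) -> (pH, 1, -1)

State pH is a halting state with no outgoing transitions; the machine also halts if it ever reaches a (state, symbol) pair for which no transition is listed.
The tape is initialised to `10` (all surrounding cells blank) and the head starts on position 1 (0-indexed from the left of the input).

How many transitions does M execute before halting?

5

p0 | 1[0]B   read 0 → write 1, move -1, go to p0
p0 | [1]1B   read 1 → write 0, move +1, go to p2
p2 | 0[1]B   read 1 → write B, move -1, go to p2
p2 | [0]BB   read 0 → write B, move +1, go to p2
p2 | B[B]B   read B → write 1, move +1, go to pH
pH | B1[B]
M halts after 5 transitions.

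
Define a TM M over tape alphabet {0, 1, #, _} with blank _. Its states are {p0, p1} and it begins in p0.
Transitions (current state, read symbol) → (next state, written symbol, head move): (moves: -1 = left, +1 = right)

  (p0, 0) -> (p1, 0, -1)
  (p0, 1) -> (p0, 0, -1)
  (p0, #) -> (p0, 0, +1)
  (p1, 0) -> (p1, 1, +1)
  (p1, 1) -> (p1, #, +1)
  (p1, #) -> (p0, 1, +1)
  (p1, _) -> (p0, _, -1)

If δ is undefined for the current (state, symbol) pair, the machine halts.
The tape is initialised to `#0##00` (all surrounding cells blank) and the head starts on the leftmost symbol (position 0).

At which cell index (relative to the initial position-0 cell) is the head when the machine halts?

p0 | _[#]0##00_   read # → write 0, move +1, go to p0
p0 | _0[0]##00_   read 0 → write 0, move -1, go to p1
p1 | _[0]0##00_   read 0 → write 1, move +1, go to p1
p1 | _1[0]##00_   read 0 → write 1, move +1, go to p1
p1 | _11[#]#00_   read # → write 1, move +1, go to p0
p0 | _111[#]00_   read # → write 0, move +1, go to p0
p0 | _1110[0]0_   read 0 → write 0, move -1, go to p1
p1 | _111[0]00_   read 0 → write 1, move +1, go to p1
p1 | _1111[0]0_   read 0 → write 1, move +1, go to p1
p1 | _11111[0]_   read 0 → write 1, move +1, go to p1
p1 | _111111[_]   read _ → write _, move -1, go to p0
p0 | _11111[1]_   read 1 → write 0, move -1, go to p0
p0 | _1111[1]0_   read 1 → write 0, move -1, go to p0
p0 | _111[1]00_   read 1 → write 0, move -1, go to p0
p0 | _11[1]000_   read 1 → write 0, move -1, go to p0
p0 | _1[1]0000_   read 1 → write 0, move -1, go to p0
p0 | _[1]00000_   read 1 → write 0, move -1, go to p0
p0 | [_]000000_
At halt the head is at cell -1.

-1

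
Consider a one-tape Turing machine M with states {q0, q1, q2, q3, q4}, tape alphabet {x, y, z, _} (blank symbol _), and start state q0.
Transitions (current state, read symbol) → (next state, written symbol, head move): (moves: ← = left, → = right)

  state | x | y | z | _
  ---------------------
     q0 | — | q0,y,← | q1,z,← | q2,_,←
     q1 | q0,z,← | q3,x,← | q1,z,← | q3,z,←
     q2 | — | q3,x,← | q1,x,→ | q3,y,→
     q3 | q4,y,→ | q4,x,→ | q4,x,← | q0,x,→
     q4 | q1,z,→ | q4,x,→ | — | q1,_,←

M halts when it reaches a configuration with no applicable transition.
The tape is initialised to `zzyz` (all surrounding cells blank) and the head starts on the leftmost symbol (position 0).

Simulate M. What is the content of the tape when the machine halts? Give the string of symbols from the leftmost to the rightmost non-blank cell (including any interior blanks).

yxyzzzzzyz

q0 | ______[z]zyz   read z → write z, move ←, go to q1
q1 | _____[_]zzyz   read _ → write z, move ←, go to q3
q3 | ____[_]zzzyz   read _ → write x, move →, go to q0
q0 | ____x[z]zzyz   read z → write z, move ←, go to q1
q1 | ____[x]zzzyz   read x → write z, move ←, go to q0
q0 | ___[_]zzzzyz   read _ → write _, move ←, go to q2
q2 | __[_]_zzzzyz   read _ → write y, move →, go to q3
q3 | __y[_]zzzzyz   read _ → write x, move →, go to q0
q0 | __yx[z]zzzyz   read z → write z, move ←, go to q1
q1 | __y[x]zzzzyz   read x → write z, move ←, go to q0
q0 | __[y]zzzzzyz   read y → write y, move ←, go to q0
q0 | _[_]yzzzzzyz   read _ → write _, move ←, go to q2
q2 | [_]_yzzzzzyz   read _ → write y, move →, go to q3
q3 | y[_]yzzzzzyz   read _ → write x, move →, go to q0
q0 | yx[y]zzzzzyz   read y → write y, move ←, go to q0
q0 | y[x]yzzzzzyz
The non-blank tape span at halt is yxyzzzzzyz.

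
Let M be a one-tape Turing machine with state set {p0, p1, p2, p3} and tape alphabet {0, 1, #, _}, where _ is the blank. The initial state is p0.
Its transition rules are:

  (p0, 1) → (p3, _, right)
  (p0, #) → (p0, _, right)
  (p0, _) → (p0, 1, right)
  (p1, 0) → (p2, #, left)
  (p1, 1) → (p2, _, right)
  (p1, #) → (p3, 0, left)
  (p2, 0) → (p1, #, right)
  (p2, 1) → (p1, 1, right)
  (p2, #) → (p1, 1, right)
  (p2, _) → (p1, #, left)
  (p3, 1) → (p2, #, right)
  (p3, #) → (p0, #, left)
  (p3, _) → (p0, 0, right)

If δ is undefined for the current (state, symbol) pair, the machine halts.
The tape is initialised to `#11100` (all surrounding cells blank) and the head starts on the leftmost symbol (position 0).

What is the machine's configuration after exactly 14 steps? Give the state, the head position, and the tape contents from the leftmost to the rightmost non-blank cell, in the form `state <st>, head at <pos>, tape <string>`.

p0 | [#]11100_   read # → write _, move right, go to p0
p0 | _[1]1100_   read 1 → write _, move right, go to p3
p3 | __[1]100_   read 1 → write #, move right, go to p2
p2 | __#[1]00_   read 1 → write 1, move right, go to p1
p1 | __#1[0]0_   read 0 → write #, move left, go to p2
p2 | __#[1]#0_   read 1 → write 1, move right, go to p1
p1 | __#1[#]0_   read # → write 0, move left, go to p3
p3 | __#[1]00_   read 1 → write #, move right, go to p2
p2 | __##[0]0_   read 0 → write #, move right, go to p1
p1 | __###[0]_   read 0 → write #, move left, go to p2
p2 | __##[#]#_   read # → write 1, move right, go to p1
p1 | __##1[#]_   read # → write 0, move left, go to p3
p3 | __##[1]0_   read 1 → write #, move right, go to p2
p2 | __###[0]_   read 0 → write #, move right, go to p1
p1 | __####[_]
After 14 steps: state p1, head at 6, tape ####.

state p1, head at 6, tape ####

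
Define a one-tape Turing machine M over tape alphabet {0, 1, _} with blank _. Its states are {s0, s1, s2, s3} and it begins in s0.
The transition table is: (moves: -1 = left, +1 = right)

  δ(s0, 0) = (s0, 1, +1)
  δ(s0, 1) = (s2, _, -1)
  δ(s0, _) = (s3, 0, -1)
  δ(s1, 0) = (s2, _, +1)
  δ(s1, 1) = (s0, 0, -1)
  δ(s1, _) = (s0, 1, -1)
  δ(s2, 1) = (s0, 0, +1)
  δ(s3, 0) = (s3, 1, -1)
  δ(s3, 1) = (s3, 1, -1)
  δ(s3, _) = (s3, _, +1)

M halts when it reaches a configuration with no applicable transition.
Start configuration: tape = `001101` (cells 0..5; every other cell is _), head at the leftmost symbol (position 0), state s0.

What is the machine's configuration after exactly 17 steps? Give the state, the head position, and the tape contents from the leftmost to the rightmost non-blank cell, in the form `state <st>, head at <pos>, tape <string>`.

state s3, head at -1, tape 110101

s0 | _[0]01101   read 0 → write 1, move +1, go to s0
s0 | _1[0]1101   read 0 → write 1, move +1, go to s0
s0 | _11[1]101   read 1 → write _, move -1, go to s2
s2 | _1[1]_101   read 1 → write 0, move +1, go to s0
s0 | _10[_]101   read _ → write 0, move -1, go to s3
s3 | _1[0]0101   read 0 → write 1, move -1, go to s3
s3 | _[1]10101   read 1 → write 1, move -1, go to s3
s3 | [_]110101   read _ → write _, move +1, go to s3
s3 | _[1]10101   read 1 → write 1, move -1, go to s3
s3 | [_]110101   read _ → write _, move +1, go to s3
s3 | _[1]10101   read 1 → write 1, move -1, go to s3
s3 | [_]110101   read _ → write _, move +1, go to s3
s3 | _[1]10101   read 1 → write 1, move -1, go to s3
s3 | [_]110101   read _ → write _, move +1, go to s3
s3 | _[1]10101   read 1 → write 1, move -1, go to s3
s3 | [_]110101   read _ → write _, move +1, go to s3
s3 | _[1]10101   read 1 → write 1, move -1, go to s3
s3 | [_]110101
After 17 steps: state s3, head at -1, tape 110101.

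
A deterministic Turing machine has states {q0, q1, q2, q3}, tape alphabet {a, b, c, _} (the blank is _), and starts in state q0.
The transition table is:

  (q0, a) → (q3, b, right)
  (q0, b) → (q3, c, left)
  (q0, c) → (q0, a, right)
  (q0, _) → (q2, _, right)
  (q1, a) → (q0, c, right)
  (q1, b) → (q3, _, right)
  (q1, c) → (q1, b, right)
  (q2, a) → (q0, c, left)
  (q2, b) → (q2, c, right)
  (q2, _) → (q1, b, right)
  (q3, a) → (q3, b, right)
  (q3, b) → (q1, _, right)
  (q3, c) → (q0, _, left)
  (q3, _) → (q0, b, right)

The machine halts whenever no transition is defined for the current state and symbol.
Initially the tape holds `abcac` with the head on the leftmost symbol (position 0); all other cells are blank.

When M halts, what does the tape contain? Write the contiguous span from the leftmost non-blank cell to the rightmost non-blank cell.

b_bca_b

state=q0 head=0 tape=[a]bcac___   (q0,a)→(q3,b,right)
state=q3 head=1 tape=b[b]cac___   (q3,b)→(q1,_,right)
state=q1 head=2 tape=b_[c]ac___   (q1,c)→(q1,b,right)
state=q1 head=3 tape=b_b[a]c___   (q1,a)→(q0,c,right)
state=q0 head=4 tape=b_bc[c]___   (q0,c)→(q0,a,right)
state=q0 head=5 tape=b_bca[_]__   (q0,_)→(q2,_,right)
state=q2 head=6 tape=b_bca_[_]_   (q2,_)→(q1,b,right)
state=q1 head=7 tape=b_bca_b[_]
The non-blank tape span at halt is b_bca_b.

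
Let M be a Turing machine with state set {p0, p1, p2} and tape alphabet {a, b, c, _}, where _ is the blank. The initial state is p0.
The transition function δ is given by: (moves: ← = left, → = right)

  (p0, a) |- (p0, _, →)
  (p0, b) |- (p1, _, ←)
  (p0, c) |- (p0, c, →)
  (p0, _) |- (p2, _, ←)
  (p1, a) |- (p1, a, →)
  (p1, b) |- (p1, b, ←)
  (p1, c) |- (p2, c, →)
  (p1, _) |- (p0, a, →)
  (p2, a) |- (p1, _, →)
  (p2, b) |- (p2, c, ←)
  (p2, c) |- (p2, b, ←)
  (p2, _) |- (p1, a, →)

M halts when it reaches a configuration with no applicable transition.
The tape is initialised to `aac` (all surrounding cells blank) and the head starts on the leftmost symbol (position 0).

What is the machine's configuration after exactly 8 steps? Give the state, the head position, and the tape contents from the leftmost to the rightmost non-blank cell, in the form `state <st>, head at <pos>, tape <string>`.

state=p0 head=0 tape=[a]ac_   (p0,a)→(p0,_,→)
state=p0 head=1 tape=_[a]c_   (p0,a)→(p0,_,→)
state=p0 head=2 tape=__[c]_   (p0,c)→(p0,c,→)
state=p0 head=3 tape=__c[_]   (p0,_)→(p2,_,←)
state=p2 head=2 tape=__[c]_   (p2,c)→(p2,b,←)
state=p2 head=1 tape=_[_]b_   (p2,_)→(p1,a,→)
state=p1 head=2 tape=_a[b]_   (p1,b)→(p1,b,←)
state=p1 head=1 tape=_[a]b_   (p1,a)→(p1,a,→)
state=p1 head=2 tape=_a[b]_
After 8 steps: state p1, head at 2, tape ab.

state p1, head at 2, tape ab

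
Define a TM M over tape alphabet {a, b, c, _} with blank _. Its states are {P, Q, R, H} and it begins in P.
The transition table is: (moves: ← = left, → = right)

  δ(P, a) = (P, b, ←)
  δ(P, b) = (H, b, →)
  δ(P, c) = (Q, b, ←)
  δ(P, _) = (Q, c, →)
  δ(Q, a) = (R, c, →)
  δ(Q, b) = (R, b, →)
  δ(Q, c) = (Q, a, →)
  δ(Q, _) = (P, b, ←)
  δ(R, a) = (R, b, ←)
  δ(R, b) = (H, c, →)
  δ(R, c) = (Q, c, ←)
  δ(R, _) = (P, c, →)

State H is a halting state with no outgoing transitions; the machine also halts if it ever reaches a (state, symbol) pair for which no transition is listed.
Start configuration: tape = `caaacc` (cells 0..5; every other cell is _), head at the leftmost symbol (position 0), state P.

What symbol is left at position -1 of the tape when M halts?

b

P | __[c]aaacc   read c → write b, move ←, go to Q
Q | _[_]baaacc   read _ → write b, move ←, go to P
P | [_]bbaaacc   read _ → write c, move →, go to Q
Q | c[b]baaacc   read b → write b, move →, go to R
R | cb[b]aaacc   read b → write c, move →, go to H
H | cbc[a]aacc
Cell -1 holds b when M halts.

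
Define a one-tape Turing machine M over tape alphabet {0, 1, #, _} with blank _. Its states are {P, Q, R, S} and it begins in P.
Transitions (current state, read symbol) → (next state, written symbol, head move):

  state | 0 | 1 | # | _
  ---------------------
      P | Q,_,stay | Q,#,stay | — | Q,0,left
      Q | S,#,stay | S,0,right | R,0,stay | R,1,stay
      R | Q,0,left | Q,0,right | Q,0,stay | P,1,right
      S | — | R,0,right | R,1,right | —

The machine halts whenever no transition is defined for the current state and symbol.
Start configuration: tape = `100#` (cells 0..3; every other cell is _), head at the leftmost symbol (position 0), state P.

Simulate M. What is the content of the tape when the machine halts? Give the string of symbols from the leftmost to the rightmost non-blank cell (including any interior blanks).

0000#

P | _[1]00#   read 1 → write #, move stay, go to Q
Q | _[#]00#   read # → write 0, move stay, go to R
R | _[0]00#   read 0 → write 0, move left, go to Q
Q | [_]000#   read _ → write 1, move stay, go to R
R | [1]000#   read 1 → write 0, move right, go to Q
Q | 0[0]00#   read 0 → write #, move stay, go to S
S | 0[#]00#   read # → write 1, move right, go to R
R | 01[0]0#   read 0 → write 0, move left, go to Q
Q | 0[1]00#   read 1 → write 0, move right, go to S
S | 00[0]0#
The non-blank tape span at halt is 0000#.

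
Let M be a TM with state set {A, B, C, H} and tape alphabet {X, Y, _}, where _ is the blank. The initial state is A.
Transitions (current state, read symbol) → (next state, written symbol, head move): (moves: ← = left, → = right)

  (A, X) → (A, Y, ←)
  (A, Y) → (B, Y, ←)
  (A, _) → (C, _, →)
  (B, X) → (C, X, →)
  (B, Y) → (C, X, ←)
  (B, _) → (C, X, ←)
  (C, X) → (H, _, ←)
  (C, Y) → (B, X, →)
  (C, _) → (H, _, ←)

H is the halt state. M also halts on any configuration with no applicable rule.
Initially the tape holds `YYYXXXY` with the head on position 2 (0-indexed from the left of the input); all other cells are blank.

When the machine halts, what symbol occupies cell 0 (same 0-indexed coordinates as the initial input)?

state=A head=2 tape=YY[Y]XXXY   (A,Y)→(B,Y,←)
state=B head=1 tape=Y[Y]YXXXY   (B,Y)→(C,X,←)
state=C head=0 tape=[Y]XYXXXY   (C,Y)→(B,X,→)
state=B head=1 tape=X[X]YXXXY   (B,X)→(C,X,→)
state=C head=2 tape=XX[Y]XXXY   (C,Y)→(B,X,→)
state=B head=3 tape=XXX[X]XXY   (B,X)→(C,X,→)
state=C head=4 tape=XXXX[X]XY   (C,X)→(H,_,←)
state=H head=3 tape=XXX[X]_XY
Cell 0 holds X when M halts.

X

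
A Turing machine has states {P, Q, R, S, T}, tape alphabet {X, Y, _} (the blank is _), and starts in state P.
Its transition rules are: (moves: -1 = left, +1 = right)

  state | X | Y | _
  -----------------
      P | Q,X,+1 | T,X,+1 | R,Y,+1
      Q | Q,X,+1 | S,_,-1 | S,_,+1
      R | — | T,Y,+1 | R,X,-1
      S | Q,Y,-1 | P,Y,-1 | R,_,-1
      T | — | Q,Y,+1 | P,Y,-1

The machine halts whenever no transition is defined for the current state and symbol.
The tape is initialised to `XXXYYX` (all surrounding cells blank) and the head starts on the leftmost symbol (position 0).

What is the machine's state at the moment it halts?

P | _[X]XXYYX   read X → write X, move +1, go to Q
Q | _X[X]XYYX   read X → write X, move +1, go to Q
Q | _XX[X]YYX   read X → write X, move +1, go to Q
Q | _XXX[Y]YX   read Y → write _, move -1, go to S
S | _XX[X]_YX   read X → write Y, move -1, go to Q
Q | _X[X]Y_YX   read X → write X, move +1, go to Q
Q | _XX[Y]_YX   read Y → write _, move -1, go to S
S | _X[X]__YX   read X → write Y, move -1, go to Q
Q | _[X]Y__YX   read X → write X, move +1, go to Q
Q | _X[Y]__YX   read Y → write _, move -1, go to S
S | _[X]___YX   read X → write Y, move -1, go to Q
Q | [_]Y___YX   read _ → write _, move +1, go to S
S | _[Y]___YX   read Y → write Y, move -1, go to P
P | [_]Y___YX   read _ → write Y, move +1, go to R
R | Y[Y]___YX   read Y → write Y, move +1, go to T
T | YY[_]__YX   read _ → write Y, move -1, go to P
P | Y[Y]Y__YX   read Y → write X, move +1, go to T
T | YX[Y]__YX   read Y → write Y, move +1, go to Q
Q | YXY[_]_YX   read _ → write _, move +1, go to S
S | YXY_[_]YX   read _ → write _, move -1, go to R
R | YXY[_]_YX   read _ → write X, move -1, go to R
R | YX[Y]X_YX   read Y → write Y, move +1, go to T
T | YXY[X]_YX
No transition is defined for (T, X); M halts in state T.

T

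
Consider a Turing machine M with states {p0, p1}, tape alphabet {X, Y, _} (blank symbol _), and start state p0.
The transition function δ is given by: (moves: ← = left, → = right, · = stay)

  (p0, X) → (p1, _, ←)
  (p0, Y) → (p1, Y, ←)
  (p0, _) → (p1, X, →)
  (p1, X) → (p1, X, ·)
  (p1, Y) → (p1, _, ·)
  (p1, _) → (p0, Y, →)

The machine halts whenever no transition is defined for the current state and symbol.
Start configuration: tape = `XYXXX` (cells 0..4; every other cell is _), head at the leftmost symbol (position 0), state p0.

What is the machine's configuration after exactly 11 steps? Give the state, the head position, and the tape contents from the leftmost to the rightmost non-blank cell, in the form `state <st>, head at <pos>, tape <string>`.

state=p0 head=0 tape=_[X]YXXX   (p0,X)→(p1,_,←)
state=p1 head=-1 tape=[_]_YXXX   (p1,_)→(p0,Y,→)
state=p0 head=0 tape=Y[_]YXXX   (p0,_)→(p1,X,→)
state=p1 head=1 tape=YX[Y]XXX   (p1,Y)→(p1,_,·)
state=p1 head=1 tape=YX[_]XXX   (p1,_)→(p0,Y,→)
state=p0 head=2 tape=YXY[X]XX   (p0,X)→(p1,_,←)
state=p1 head=1 tape=YX[Y]_XX   (p1,Y)→(p1,_,·)
state=p1 head=1 tape=YX[_]_XX   (p1,_)→(p0,Y,→)
state=p0 head=2 tape=YXY[_]XX   (p0,_)→(p1,X,→)
state=p1 head=3 tape=YXYX[X]X   (p1,X)→(p1,X,·)
state=p1 head=3 tape=YXYX[X]X   (p1,X)→(p1,X,·)
state=p1 head=3 tape=YXYX[X]X
After 11 steps: state p1, head at 3, tape YXYXXX.

state p1, head at 3, tape YXYXXX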